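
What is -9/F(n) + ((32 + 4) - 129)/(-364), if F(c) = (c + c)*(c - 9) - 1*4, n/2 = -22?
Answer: 53763/212030 ≈ 0.25356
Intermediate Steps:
n = -44 (n = 2*(-22) = -44)
F(c) = -4 + 2*c*(-9 + c) (F(c) = (2*c)*(-9 + c) - 4 = 2*c*(-9 + c) - 4 = -4 + 2*c*(-9 + c))
-9/F(n) + ((32 + 4) - 129)/(-364) = -9/(-4 - 18*(-44) + 2*(-44)²) + ((32 + 4) - 129)/(-364) = -9/(-4 + 792 + 2*1936) + (36 - 129)*(-1/364) = -9/(-4 + 792 + 3872) - 93*(-1/364) = -9/4660 + 93/364 = 53763/212030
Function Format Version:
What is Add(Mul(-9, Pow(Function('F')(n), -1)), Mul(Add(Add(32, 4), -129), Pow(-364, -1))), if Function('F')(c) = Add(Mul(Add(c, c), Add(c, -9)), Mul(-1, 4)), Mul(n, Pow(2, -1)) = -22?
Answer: Rational(53763, 212030) ≈ 0.25356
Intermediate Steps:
n = -44 (n = Mul(2, -22) = -44)
Function('F')(c) = Add(-4, Mul(2, c, Add(-9, c))) (Function('F')(c) = Add(Mul(Mul(2, c), Add(-9, c)), -4) = Add(Mul(2, c, Add(-9, c)), -4) = Add(-4, Mul(2, c, Add(-9, c))))
Add(Mul(-9, Pow(Function('F')(n), -1)), Mul(Add(Add(32, 4), -129), Pow(-364, -1))) = Add(Mul(-9, Pow(Add(-4, Mul(-18, -44), Mul(2, Pow(-44, 2))), -1)), Mul(Add(Add(32, 4), -129), Pow(-364, -1))) = Add(Mul(-9, Pow(Add(-4, 792, Mul(2, 1936)), -1)), Mul(Add(36, -129), Rational(-1, 364))) = Add(Mul(-9, Pow(Add(-4, 792, 3872), -1)), Mul(-93, Rational(-1, 364))) = Add(Mul(-9, Pow(4660, -1)), Rational(93, 364)) = Add(Mul(-9, Rational(1, 4660)), Rational(93, 364)) = Add(Rational(-9, 4660), Rational(93, 364)) = Rational(53763, 212030)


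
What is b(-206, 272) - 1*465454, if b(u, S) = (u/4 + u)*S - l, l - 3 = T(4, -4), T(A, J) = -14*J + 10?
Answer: -535563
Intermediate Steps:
T(A, J) = 10 - 14*J
l = 69 (l = 3 + (10 - 14*(-4)) = 3 + (10 + 56) = 3 + 66 = 69)
b(u, S) = -69 + 5*S*u/4 (b(u, S) = (u/4 + u)*S - 1*69 = (u*(¼) + u)*S - 69 = (u/4 + u)*S - 69 = (5*u/4)*S - 69 = 5*S*u/4 - 69 = -69 + 5*S*u/4)
b(-206, 272) - 1*465454 = (-69 + (5/4)*272*(-206)) - 1*465454 = (-69 - 70040) - 465454 = -70109 - 465454 = -535563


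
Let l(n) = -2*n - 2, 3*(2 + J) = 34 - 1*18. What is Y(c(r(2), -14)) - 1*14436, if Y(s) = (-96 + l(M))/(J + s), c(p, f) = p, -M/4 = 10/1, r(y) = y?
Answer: -115515/8 ≈ -14439.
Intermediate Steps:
M = -40 (M = -40/1 = -40 ≈ -40.000)
J = 10/3 (J = -2 + (34 - 1*18)/3 = -2 + (34 - 18)/3 = -2 + (1/3)*16 = -2 + 16/3 = 10/3 ≈ 3.3333)
l(n) = -2 - 2*n
Y(s) = -18/(10/3 + s) (Y(s) = (-96 + (-2 - 2*(-40)))/(10/3 + s) = (-96 + (-2 + 80))/(10/3 + s) = (-96 + 78)/(10/3 + s) = -18/(10/3 + s))
Y(c(r(2), -14)) - 1*14436 = -54/(10 + 3*2) - 1*14436 = -54/(10 + 6) - 14436 = -54/16 - 14436 = -54*1/16 - 14436 = -27/8 - 14436 = -115515/8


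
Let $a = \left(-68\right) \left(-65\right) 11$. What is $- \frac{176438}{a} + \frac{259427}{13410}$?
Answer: $\frac{256182679}{16299855} \approx 15.717$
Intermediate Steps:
$a = 48620$ ($a = 4420 \cdot 11 = 48620$)
$- \frac{176438}{a} + \frac{259427}{13410} = - \frac{176438}{48620} + \frac{259427}{13410} = \left(-176438\right) \frac{1}{48620} + 259427 \cdot \frac{1}{13410} = - \frac{88219}{24310} + \frac{259427}{13410} = \frac{256182679}{16299855}$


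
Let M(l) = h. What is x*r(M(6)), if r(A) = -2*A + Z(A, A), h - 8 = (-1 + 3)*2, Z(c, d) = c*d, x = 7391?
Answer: 886920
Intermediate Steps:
h = 12 (h = 8 + (-1 + 3)*2 = 8 + 2*2 = 8 + 4 = 12)
M(l) = 12
r(A) = A**2 - 2*A (r(A) = -2*A + A*A = -2*A + A**2 = A**2 - 2*A)
x*r(M(6)) = 7391*(12*(-2 + 12)) = 7391*(12*10) = 7391*120 = 886920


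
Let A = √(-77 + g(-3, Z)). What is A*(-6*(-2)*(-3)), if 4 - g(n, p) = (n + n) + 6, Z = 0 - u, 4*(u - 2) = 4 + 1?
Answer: -36*I*√73 ≈ -307.58*I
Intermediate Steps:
u = 13/4 (u = 2 + (4 + 1)/4 = 2 + (¼)*5 = 2 + 5/4 = 13/4 ≈ 3.2500)
Z = -13/4 (Z = 0 - 1*13/4 = 0 - 13/4 = -13/4 ≈ -3.2500)
g(n, p) = -2 - 2*n (g(n, p) = 4 - ((n + n) + 6) = 4 - (2*n + 6) = 4 - (6 + 2*n) = 4 + (-6 - 2*n) = -2 - 2*n)
A = I*√73 (A = √(-77 + (-2 - 2*(-3))) = √(-77 + (-2 + 6)) = √(-77 + 4) = √(-73) = I*√73 ≈ 8.544*I)
A*(-6*(-2)*(-3)) = (I*√73)*(-6*(-2)*(-3)) = (I*√73)*(12*(-3)) = (I*√73)*(-36) = -36*I*√73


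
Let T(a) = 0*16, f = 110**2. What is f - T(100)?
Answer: 12100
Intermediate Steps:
f = 12100
T(a) = 0
f - T(100) = 12100 - 1*0 = 12100 + 0 = 12100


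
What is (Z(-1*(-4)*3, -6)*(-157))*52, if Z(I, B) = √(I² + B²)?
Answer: -48984*√5 ≈ -1.0953e+5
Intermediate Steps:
Z(I, B) = √(B² + I²)
(Z(-1*(-4)*3, -6)*(-157))*52 = (√((-6)² + (-1*(-4)*3)²)*(-157))*52 = (√(36 + (4*3)²)*(-157))*52 = (√(36 + 12²)*(-157))*52 = (√(36 + 144)*(-157))*52 = (√180*(-157))*52 = ((6*√5)*(-157))*52 = -942*√5*52 = -48984*√5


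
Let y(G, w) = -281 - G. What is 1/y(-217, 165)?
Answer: -1/64 ≈ -0.015625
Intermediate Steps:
1/y(-217, 165) = 1/(-281 - 1*(-217)) = 1/(-281 + 217) = 1/(-64) = -1/64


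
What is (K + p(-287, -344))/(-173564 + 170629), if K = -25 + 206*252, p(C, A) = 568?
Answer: -10491/587 ≈ -17.872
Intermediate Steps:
K = 51887 (K = -25 + 51912 = 51887)
(K + p(-287, -344))/(-173564 + 170629) = (51887 + 568)/(-173564 + 170629) = 52455/(-2935) = 52455*(-1/2935) = -10491/587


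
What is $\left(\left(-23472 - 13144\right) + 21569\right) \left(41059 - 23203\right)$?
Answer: $-268679232$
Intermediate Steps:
$\left(\left(-23472 - 13144\right) + 21569\right) \left(41059 - 23203\right) = \left(-36616 + 21569\right) 17856 = \left(-15047\right) 17856 = -268679232$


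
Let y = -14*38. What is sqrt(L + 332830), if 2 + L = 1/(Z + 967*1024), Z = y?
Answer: sqrt(9055312275593939)/164946 ≈ 576.91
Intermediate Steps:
y = -532
Z = -532
L = -1979351/989676 (L = -2 + 1/(-532 + 967*1024) = -2 + 1/(-532 + 990208) = -2 + 1/989676 = -1979351/989676 ≈ -2.0000)
sqrt(L + 332830) = sqrt(-1979351/989676 + 332830) = sqrt(329391883729/989676) = sqrt(9055312275593939)/164946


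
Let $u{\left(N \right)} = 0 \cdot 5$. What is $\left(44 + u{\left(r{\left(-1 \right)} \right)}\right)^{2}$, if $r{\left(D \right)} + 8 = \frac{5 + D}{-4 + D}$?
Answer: $1936$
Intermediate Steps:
$r{\left(D \right)} = -8 + \frac{5 + D}{-4 + D}$
$u{\left(N \right)} = 0$
$\left(44 + u{\left(r{\left(-1 \right)} \right)}\right)^{2} = \left(44 + 0\right)^{2} = 44^{2} = 1936$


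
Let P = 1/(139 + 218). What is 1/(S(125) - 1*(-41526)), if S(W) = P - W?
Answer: 357/14780158 ≈ 2.4154e-5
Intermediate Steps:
P = 1/357 ≈ 0.0028011
S(W) = 1/357 - W
1/(S(125) - 1*(-41526)) = 1/((1/357 - 1*125) - 1*(-41526)) = 1/((1/357 - 125) + 41526) = 1/(-44624/357 + 41526) = 1/(14780158/357) = 357/14780158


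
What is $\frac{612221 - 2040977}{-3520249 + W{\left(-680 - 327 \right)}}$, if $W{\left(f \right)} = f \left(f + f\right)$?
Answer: $\frac{1428756}{1492151} \approx 0.95751$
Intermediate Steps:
$W{\left(f \right)} = 2 f^{2}$ ($W{\left(f \right)} = f 2 f = 2 f^{2}$)
$\frac{612221 - 2040977}{-3520249 + W{\left(-680 - 327 \right)}} = \frac{612221 - 2040977}{-3520249 + 2 \left(-680 - 327\right)^{2}} = - \frac{1428756}{-3520249 + 2 \left(-680 - 327\right)^{2}} = - \frac{1428756}{-3520249 + 2 \left(-1007\right)^{2}} = - \frac{1428756}{-3520249 + 2 \cdot 1014049} = - \frac{1428756}{-3520249 + 2028098} = - \frac{1428756}{-1492151} = \left(-1428756\right) \left(- \frac{1}{1492151}\right) = \frac{1428756}{1492151}$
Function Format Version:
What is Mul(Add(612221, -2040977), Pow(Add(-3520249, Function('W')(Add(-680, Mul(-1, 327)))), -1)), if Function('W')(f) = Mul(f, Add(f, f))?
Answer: Rational(1428756, 1492151) ≈ 0.95751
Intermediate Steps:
Function('W')(f) = Mul(2, Pow(f, 2)) (Function('W')(f) = Mul(f, Mul(2, f)) = Mul(2, Pow(f, 2)))
Mul(Add(612221, -2040977), Pow(Add(-3520249, Function('W')(Add(-680, Mul(-1, 327)))), -1)) = Mul(Add(612221, -2040977), Pow(Add(-3520249, Mul(2, Pow(Add(-680, Mul(-1, 327)), 2))), -1)) = Mul(-1428756, Pow(Add(-3520249, Mul(2, Pow(Add(-680, -327), 2))), -1)) = Mul(-1428756, Pow(Add(-3520249, Mul(2, Pow(-1007, 2))), -1)) = Mul(-1428756, Pow(Add(-3520249, Mul(2, 1014049)), -1)) = Mul(-1428756, Pow(Add(-3520249, 2028098), -1)) = Mul(-1428756, Pow(-1492151, -1)) = Mul(-1428756, Rational(-1, 1492151)) = Rational(1428756, 1492151)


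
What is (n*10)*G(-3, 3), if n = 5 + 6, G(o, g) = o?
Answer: -330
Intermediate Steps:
n = 11
(n*10)*G(-3, 3) = (11*10)*(-3) = 110*(-3) = -330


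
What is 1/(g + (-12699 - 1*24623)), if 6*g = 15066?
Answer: -1/34811 ≈ -2.8727e-5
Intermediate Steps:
g = 2511 (g = (⅙)*15066 = 2511)
1/(g + (-12699 - 1*24623)) = 1/(2511 + (-12699 - 1*24623)) = 1/(2511 + (-12699 - 24623)) = 1/(2511 - 37322) = 1/(-34811) = -1/34811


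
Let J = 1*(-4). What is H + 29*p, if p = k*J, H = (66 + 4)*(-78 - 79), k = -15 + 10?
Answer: -10410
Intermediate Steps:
J = -4
k = -5
H = -10990 (H = 70*(-157) = -10990)
p = 20 (p = -5*(-4) = 20)
H + 29*p = -10990 + 29*20 = -10990 + 580 = -10410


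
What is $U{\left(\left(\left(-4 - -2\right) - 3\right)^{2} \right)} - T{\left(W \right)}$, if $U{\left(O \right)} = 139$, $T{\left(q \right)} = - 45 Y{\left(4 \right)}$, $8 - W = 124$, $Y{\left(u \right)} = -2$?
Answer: $49$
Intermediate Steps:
$W = -116$ ($W = 8 - 124 = -116$)
$T{\left(q \right)} = 90$ ($T{\left(q \right)} = \left(-45\right) \left(-2\right) = 90$)
$U{\left(\left(\left(-4 - -2\right) - 3\right)^{2} \right)} - T{\left(W \right)} = 139 - 90 = 49$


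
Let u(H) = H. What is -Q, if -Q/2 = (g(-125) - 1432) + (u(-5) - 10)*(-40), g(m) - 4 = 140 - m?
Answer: -1126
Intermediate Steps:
g(m) = 144 - m (g(m) = 4 + (140 - m) = 144 - m)
Q = 1126 (Q = -2*(((144 - 1*(-125)) - 1432) + (-5 - 10)*(-40)) = -2*(((144 + 125) - 1432) - 15*(-40)) = -2*((269 - 1432) + 600) = -2*(-1163 + 600) = -2*(-563) = 1126)
-Q = -1*1126 = -1126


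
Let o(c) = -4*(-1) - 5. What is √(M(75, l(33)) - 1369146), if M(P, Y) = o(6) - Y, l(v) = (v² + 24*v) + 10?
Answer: I*√1371038 ≈ 1170.9*I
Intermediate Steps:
o(c) = -1 (o(c) = 4 - 5 = -1)
l(v) = 10 + v² + 24*v
M(P, Y) = -1 - Y
√(M(75, l(33)) - 1369146) = √((-1 - (10 + 33² + 24*33)) - 1369146) = √((-1 - (10 + 1089 + 792)) - 1369146) = √((-1 - 1*1891) - 1369146) = √((-1 - 1891) - 1369146) = √(-1892 - 1369146) = √(-1371038) = I*√1371038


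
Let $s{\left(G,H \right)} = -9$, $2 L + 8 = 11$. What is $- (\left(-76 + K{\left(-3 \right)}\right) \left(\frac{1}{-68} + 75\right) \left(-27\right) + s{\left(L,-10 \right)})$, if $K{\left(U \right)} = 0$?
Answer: $- \frac{2615634}{17} \approx -1.5386 \cdot 10^{5}$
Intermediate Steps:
$L = \frac{3}{2}$ ($L = -4 + \frac{1}{2} \cdot 11 = -4 + \frac{11}{2} = \frac{3}{2} \approx 1.5$)
$- (\left(-76 + K{\left(-3 \right)}\right) \left(\frac{1}{-68} + 75\right) \left(-27\right) + s{\left(L,-10 \right)}) = - (\left(-76 + 0\right) \left(\frac{1}{-68} + 75\right) \left(-27\right) - 9) = - (- 76 \left(- \frac{1}{68} + 75\right) \left(-27\right) - 9) = - (\left(-76\right) \frac{5099}{68} \left(-27\right) - 9) = - (\left(- \frac{96881}{17}\right) \left(-27\right) - 9) = - (\frac{2615787}{17} - 9) = \left(-1\right) \frac{2615634}{17} = - \frac{2615634}{17}$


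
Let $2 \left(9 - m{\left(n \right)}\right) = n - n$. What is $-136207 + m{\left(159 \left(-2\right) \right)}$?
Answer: $-136198$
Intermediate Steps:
$m{\left(n \right)} = 9$ ($m{\left(n \right)} = 9 - \frac{n - n}{2} = 9 - 0 = 9 + 0 = 9$)
$-136207 + m{\left(159 \left(-2\right) \right)} = -136207 + 9 = -136198$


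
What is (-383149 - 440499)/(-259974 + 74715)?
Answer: 823648/185259 ≈ 4.4459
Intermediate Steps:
(-383149 - 440499)/(-259974 + 74715) = -823648/(-185259) = -823648*(-1/185259) = 823648/185259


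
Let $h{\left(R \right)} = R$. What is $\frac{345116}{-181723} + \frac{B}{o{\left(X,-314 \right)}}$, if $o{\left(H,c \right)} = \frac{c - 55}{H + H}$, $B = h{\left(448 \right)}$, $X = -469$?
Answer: $\frac{76237018148}{67055787} \approx 1136.9$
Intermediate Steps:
$B = 448$
$o{\left(H,c \right)} = \frac{-55 + c}{2 H}$
$\frac{345116}{-181723} + \frac{B}{o{\left(X,-314 \right)}} = \frac{345116}{-181723} + \frac{448}{\frac{1}{2} \frac{1}{-469} \left(-55 - 314\right)} = 345116 \left(- \frac{1}{181723}\right) + \frac{448}{\frac{1}{2} \left(- \frac{1}{469}\right) \left(-369\right)} = - \frac{345116}{181723} + \frac{448}{\frac{369}{938}} = - \frac{345116}{181723} + 448 \cdot \frac{938}{369} = - \frac{345116}{181723} + \frac{420224}{369} = \frac{76237018148}{67055787}$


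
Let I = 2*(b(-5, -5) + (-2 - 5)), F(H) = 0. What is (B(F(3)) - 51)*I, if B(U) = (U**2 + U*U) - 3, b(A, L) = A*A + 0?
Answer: -1944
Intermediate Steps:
b(A, L) = A**2 (b(A, L) = A**2 + 0 = A**2)
B(U) = -3 + 2*U**2 (B(U) = (U**2 + U**2) - 3 = 2*U**2 - 3 = -3 + 2*U**2)
I = 36 (I = 2*((-5)**2 + (-2 - 5)) = 2*(25 - 7) = 2*18 = 36)
(B(F(3)) - 51)*I = ((-3 + 2*0**2) - 51)*36 = ((-3 + 2*0) - 51)*36 = ((-3 + 0) - 51)*36 = (-3 - 51)*36 = -54*36 = -1944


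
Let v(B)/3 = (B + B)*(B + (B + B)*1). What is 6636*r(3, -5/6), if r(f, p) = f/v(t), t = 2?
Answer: 553/2 ≈ 276.50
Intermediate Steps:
v(B) = 18*B² (v(B) = 3*((B + B)*(B + (B + B)*1)) = 3*((2*B)*(B + (2*B)*1)) = 3*((2*B)*(B + 2*B)) = 3*((2*B)*(3*B)) = 3*(6*B²) = 18*B²)
r(f, p) = f/72 (r(f, p) = f/((18*2²)) = f/((18*4)) = f/72)
6636*r(3, -5/6) = 6636*((1/72)*3) = 6636*(1/24) = 553/2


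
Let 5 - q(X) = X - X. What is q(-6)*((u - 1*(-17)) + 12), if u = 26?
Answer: 275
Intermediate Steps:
q(X) = 5 (q(X) = 5 - (X - X) = 5 - 1*0 = 5 + 0 = 5)
q(-6)*((u - 1*(-17)) + 12) = 5*((26 - 1*(-17)) + 12) = 5*((26 + 17) + 12) = 5*(43 + 12) = 5*55 = 275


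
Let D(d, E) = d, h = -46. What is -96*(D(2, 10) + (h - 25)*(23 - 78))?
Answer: -375072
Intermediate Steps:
-96*(D(2, 10) + (h - 25)*(23 - 78)) = -96*(2 + (-46 - 25)*(23 - 78)) = -96*(2 - 71*(-55)) = -96*(2 + 3905) = -96*3907 = -375072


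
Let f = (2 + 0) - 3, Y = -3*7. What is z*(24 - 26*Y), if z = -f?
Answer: 570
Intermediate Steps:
Y = -21
f = -1 (f = 2 - 3 = -1)
z = 1 (z = -1*(-1) = 1)
z*(24 - 26*Y) = 1*(24 - 26*(-21)) = 1*(24 + 546) = 1*570 = 570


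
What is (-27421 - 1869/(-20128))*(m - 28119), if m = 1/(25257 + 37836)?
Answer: 489591079035688627/634967952 ≈ 7.7105e+8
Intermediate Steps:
m = 1/63093 ≈ 1.5850e-5
(-27421 - 1869/(-20128))*(m - 28119) = (-27421 - 1869/(-20128))*(1/63093 - 28119) = (-27421 - 1869*(-1/20128))*(-1774112066/63093) = (-27421 + 1869/20128)*(-1774112066/63093) = -551928019/20128*(-1774112066/63093) = 489591079035688627/634967952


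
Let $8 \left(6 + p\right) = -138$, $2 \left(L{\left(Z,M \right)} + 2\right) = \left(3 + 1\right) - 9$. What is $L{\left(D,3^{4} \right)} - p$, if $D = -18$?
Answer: $\frac{75}{4} \approx 18.75$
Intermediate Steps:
$L{\left(Z,M \right)} = - \frac{9}{2}$ ($L{\left(Z,M \right)} = -2 + \frac{\left(3 + 1\right) - 9}{2} = -2 + \frac{4 - 9}{2} = -2 + \frac{1}{2} \left(-5\right) = -2 - \frac{5}{2} = - \frac{9}{2}$)
$p = - \frac{93}{4}$ ($p = -6 + \frac{1}{8} \left(-138\right) = -6 - \frac{69}{4} = - \frac{93}{4} \approx -23.25$)
$L{\left(D,3^{4} \right)} - p = - \frac{9}{2} - - \frac{93}{4} = - \frac{9}{2} + \frac{93}{4} = \frac{75}{4}$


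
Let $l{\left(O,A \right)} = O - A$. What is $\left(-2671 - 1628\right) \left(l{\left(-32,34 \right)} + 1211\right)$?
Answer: $-4922355$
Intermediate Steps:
$\left(-2671 - 1628\right) \left(l{\left(-32,34 \right)} + 1211\right) = \left(-2671 - 1628\right) \left(\left(-32 - 34\right) + 1211\right) = - 4299 \left(-66 + 1211\right) = \left(-4299\right) 1145 = -4922355$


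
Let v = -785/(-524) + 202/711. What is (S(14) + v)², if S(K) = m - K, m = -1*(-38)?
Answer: 92265995259361/138803934096 ≈ 664.72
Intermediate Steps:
v = 663983/372564 (v = -785*(-1/524) + 202*(1/711) = 785/524 + 202/711 = 663983/372564 ≈ 1.7822)
m = 38
S(K) = 38 - K
(S(14) + v)² = ((38 - 1*14) + 663983/372564)² = ((38 - 14) + 663983/372564)² = (24 + 663983/372564)² = (9605519/372564)² = 92265995259361/138803934096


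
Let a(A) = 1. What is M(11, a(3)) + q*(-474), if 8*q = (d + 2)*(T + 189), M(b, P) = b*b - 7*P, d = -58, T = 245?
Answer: 1440126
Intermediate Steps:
M(b, P) = b**2 - 7*P
q = -3038 (q = ((-58 + 2)*(245 + 189))/8 = (-56*434)/8 = (1/8)*(-24304) = -3038)
M(11, a(3)) + q*(-474) = (11**2 - 7*1) - 3038*(-474) = (121 - 7) + 1440012 = 114 + 1440012 = 1440126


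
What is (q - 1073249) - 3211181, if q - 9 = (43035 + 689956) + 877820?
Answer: -2673610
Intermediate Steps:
q = 1610820 (q = 9 + ((43035 + 689956) + 877820) = 9 + (732991 + 877820) = 9 + 1610811 = 1610820)
(q - 1073249) - 3211181 = (1610820 - 1073249) - 3211181 = 537571 - 3211181 = -2673610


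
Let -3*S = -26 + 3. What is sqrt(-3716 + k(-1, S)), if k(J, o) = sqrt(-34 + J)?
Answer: sqrt(-3716 + I*sqrt(35)) ≈ 0.0485 + 60.959*I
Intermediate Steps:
S = 23/3 (S = -(-26 + 3)/3 = -1/3*(-23) = 23/3 ≈ 7.6667)
sqrt(-3716 + k(-1, S)) = sqrt(-3716 + sqrt(-34 - 1)) = sqrt(-3716 + sqrt(-35)) = sqrt(-3716 + I*sqrt(35))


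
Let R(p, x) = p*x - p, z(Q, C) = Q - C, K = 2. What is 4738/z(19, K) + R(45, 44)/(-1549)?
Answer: 7306267/26333 ≈ 277.46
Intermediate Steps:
R(p, x) = -p + p*x
4738/z(19, K) + R(45, 44)/(-1549) = 4738/(19 - 1*2) + (45*(-1 + 44))/(-1549) = 4738/(19 - 2) + (45*43)*(-1/1549) = 4738/17 + 1935*(-1/1549) = 4738*(1/17) - 1935/1549 = 4738/17 - 1935/1549 = 7306267/26333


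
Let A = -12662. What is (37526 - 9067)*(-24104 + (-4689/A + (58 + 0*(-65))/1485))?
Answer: -12898230717421021/18803070 ≈ -6.8596e+8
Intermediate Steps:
(37526 - 9067)*(-24104 + (-4689/A + (58 + 0*(-65))/1485)) = (37526 - 9067)*(-24104 + (-4689/(-12662) + (58 + 0*(-65))/1485)) = 28459*(-24104 + (-4689*(-1/12662) + (58 + 0)*(1/1485))) = 28459*(-24104 + (4689/12662 + 58*(1/1485))) = 28459*(-24104 + (4689/12662 + 58/1485)) = 28459*(-24104 + 7697561/18803070) = 28459*(-453221501719/18803070) = -12898230717421021/18803070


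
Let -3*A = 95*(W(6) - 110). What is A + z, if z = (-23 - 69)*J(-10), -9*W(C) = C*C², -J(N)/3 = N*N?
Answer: 95530/3 ≈ 31843.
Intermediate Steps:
J(N) = -3*N² (J(N) = -3*N*N = -3*N²)
W(C) = -C³/9 (W(C) = -C*C²/9 = -C³/9)
z = 27600 (z = (-23 - 69)*(-3*(-10)²) = -(-276)*100 = -92*(-300) = 27600)
A = 12730/3 (A = -95*(-⅑*6³ - 110)/3 = -95*(-⅑*216 - 110)/3 = -95*(-24 - 110)/3 = -95*(-134)/3 = -⅓*(-12730) = 12730/3 ≈ 4243.3)
A + z = 12730/3 + 27600 = 95530/3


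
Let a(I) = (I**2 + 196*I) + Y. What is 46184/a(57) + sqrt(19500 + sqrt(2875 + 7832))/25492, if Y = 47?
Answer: 11546/3617 + sqrt(19500 + sqrt(10707))/25492 ≈ 3.1976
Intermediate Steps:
a(I) = 47 + I**2 + 196*I (a(I) = (I**2 + 196*I) + 47 = 47 + I**2 + 196*I)
46184/a(57) + sqrt(19500 + sqrt(2875 + 7832))/25492 = 46184/(47 + 57**2 + 196*57) + sqrt(19500 + sqrt(2875 + 7832))/25492 = 46184/(47 + 3249 + 11172) + sqrt(19500 + sqrt(10707))*(1/25492) = 46184/14468 + sqrt(19500 + sqrt(10707))/25492 = 46184*(1/14468) + sqrt(19500 + sqrt(10707))/25492 = 11546/3617 + sqrt(19500 + sqrt(10707))/25492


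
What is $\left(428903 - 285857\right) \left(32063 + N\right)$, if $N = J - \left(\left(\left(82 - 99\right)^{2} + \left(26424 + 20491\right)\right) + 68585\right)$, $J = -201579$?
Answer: $-40811739030$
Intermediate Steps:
$N = -317368$ ($N = -201579 - \left(\left(\left(82 - 99\right)^{2} + \left(26424 + 20491\right)\right) + 68585\right) = -201579 - \left(\left(\left(-17\right)^{2} + 46915\right) + 68585\right) = -201579 - \left(\left(289 + 46915\right) + 68585\right) = -201579 - \left(47204 + 68585\right) = -201579 - 115789 = -317368$)
$\left(428903 - 285857\right) \left(32063 + N\right) = \left(428903 - 285857\right) \left(32063 - 317368\right) = 143046 \left(-285305\right) = -40811739030$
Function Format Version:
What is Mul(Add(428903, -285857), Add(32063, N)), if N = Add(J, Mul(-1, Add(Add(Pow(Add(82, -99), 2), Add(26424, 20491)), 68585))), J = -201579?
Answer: -40811739030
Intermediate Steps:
N = -317368 (N = Add(-201579, Mul(-1, Add(Add(Pow(Add(82, -99), 2), Add(26424, 20491)), 68585))) = Add(-201579, Mul(-1, Add(Add(Pow(-17, 2), 46915), 68585))) = Add(-201579, Mul(-1, Add(Add(289, 46915), 68585))) = Add(-201579, Mul(-1, Add(47204, 68585))) = Add(-201579, Mul(-1, 115789)) = Add(-201579, -115789) = -317368)
Mul(Add(428903, -285857), Add(32063, N)) = Mul(Add(428903, -285857), Add(32063, -317368)) = Mul(143046, -285305) = -40811739030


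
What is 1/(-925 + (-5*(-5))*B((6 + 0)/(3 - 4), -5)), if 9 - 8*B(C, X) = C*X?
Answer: -8/7925 ≈ -0.0010095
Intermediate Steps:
B(C, X) = 9/8 - C*X/8
1/(-925 + (-5*(-5))*B((6 + 0)/(3 - 4), -5)) = 1/(-925 + (-5*(-5))*(9/8 - ⅛*(6 + 0)/(3 - 4)*(-5))) = 1/(-925 + 25*(9/8 - ⅛*6/(-1)*(-5))) = 1/(-925 + 25*(9/8 - ⅛*6*(-1)*(-5))) = 1/(-925 + 25*(9/8 - ⅛*(-6)*(-5))) = 1/(-925 + 25*(9/8 - 15/4)) = 1/(-925 + 25*(-21/8)) = 1/(-925 - 525/8) = 1/(-7925/8) = -8/7925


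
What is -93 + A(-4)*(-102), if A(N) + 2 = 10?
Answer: -909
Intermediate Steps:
A(N) = 8 (A(N) = -2 + 10 = 8)
-93 + A(-4)*(-102) = -93 + 8*(-102) = -93 - 816 = -909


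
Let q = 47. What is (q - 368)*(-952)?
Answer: 305592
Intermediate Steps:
(q - 368)*(-952) = (47 - 368)*(-952) = -321*(-952) = 305592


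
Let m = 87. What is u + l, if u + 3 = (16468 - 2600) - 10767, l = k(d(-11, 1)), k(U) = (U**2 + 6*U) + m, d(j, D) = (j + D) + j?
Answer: 3500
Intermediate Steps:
d(j, D) = D + 2*j (d(j, D) = (D + j) + j = D + 2*j)
k(U) = 87 + U**2 + 6*U (k(U) = (U**2 + 6*U) + 87 = 87 + U**2 + 6*U)
l = 402 (l = 87 + (1 + 2*(-11))**2 + 6*(1 + 2*(-11)) = 87 + (1 - 22)**2 + 6*(1 - 22) = 87 + (-21)**2 + 6*(-21) = 87 + 441 - 126 = 402)
u = 3098 (u = -3 + ((16468 - 2600) - 10767) = -3 + (13868 - 10767) = -3 + 3101 = 3098)
u + l = 3098 + 402 = 3500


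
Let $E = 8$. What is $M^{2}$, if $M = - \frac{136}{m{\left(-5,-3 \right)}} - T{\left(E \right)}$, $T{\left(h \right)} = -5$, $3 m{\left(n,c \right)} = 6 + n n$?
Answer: $\frac{64009}{961} \approx 66.607$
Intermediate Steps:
$m{\left(n,c \right)} = 2 + \frac{n^{2}}{3}$ ($m{\left(n,c \right)} = \frac{6 + n n}{3} = \frac{6 + n^{2}}{3} = 2 + \frac{n^{2}}{3}$)
$M = - \frac{253}{31}$ ($M = - \frac{136}{2 + \frac{\left(-5\right)^{2}}{3}} - -5 = - \frac{136}{2 + \frac{1}{3} \cdot 25} + 5 = - \frac{136}{2 + \frac{25}{3}} + 5 = - \frac{136}{\frac{31}{3}} + 5 = \left(-136\right) \frac{3}{31} + 5 = - \frac{408}{31} + 5 = - \frac{253}{31} \approx -8.1613$)
$M^{2} = \left(- \frac{253}{31}\right)^{2} = \frac{64009}{961}$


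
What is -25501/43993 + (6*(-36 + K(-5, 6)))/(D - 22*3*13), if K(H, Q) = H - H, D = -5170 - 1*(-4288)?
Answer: -100199/219965 ≈ -0.45552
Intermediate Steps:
D = -882 (D = -5170 + 4288 = -882)
K(H, Q) = 0
-25501/43993 + (6*(-36 + K(-5, 6)))/(D - 22*3*13) = -25501/43993 + (6*(-36 + 0))/(-882 - 22*3*13) = -25501*1/43993 + (6*(-36))/(-882 - 66*13) = -25501/43993 - 216/(-882 - 858) = -25501/43993 - 216/(-1740) = -25501/43993 - 216*(-1/1740) = -25501/43993 + 18/145 = -100199/219965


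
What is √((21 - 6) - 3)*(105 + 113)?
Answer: 436*√3 ≈ 755.17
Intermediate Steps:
√((21 - 6) - 3)*(105 + 113) = √(15 - 3)*218 = √12*218 = (2*√3)*218 = 436*√3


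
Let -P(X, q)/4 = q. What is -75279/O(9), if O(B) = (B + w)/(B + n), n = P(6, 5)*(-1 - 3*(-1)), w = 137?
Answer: 2333649/146 ≈ 15984.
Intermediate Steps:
P(X, q) = -4*q
n = -40 (n = (-4*5)*(-1 - 3*(-1)) = -20*(-1 + 3) = -20*2 = -40)
O(B) = (137 + B)/(-40 + B) (O(B) = (B + 137)/(B - 40) = (137 + B)/(-40 + B))
-75279/O(9) = -75279*(-40 + 9)/(137 + 9) = -75279/(146/(-31)) = -75279/((-1/31*146)) = -75279/(-146/31) = -75279*(-31/146) = 2333649/146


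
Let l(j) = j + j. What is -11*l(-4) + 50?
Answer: 138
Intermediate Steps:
l(j) = 2*j
-11*l(-4) + 50 = -22*(-4) + 50 = -11*(-8) + 50 = 88 + 50 = 138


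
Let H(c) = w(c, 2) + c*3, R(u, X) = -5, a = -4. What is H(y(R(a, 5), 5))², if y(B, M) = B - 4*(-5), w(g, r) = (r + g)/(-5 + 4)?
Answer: 784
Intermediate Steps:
w(g, r) = -g - r (w(g, r) = (g + r)/(-1) = (g + r)*(-1) = -g - r)
y(B, M) = 20 + B (y(B, M) = B + 20 = 20 + B)
H(c) = -2 + 2*c (H(c) = (-c - 1*2) + c*3 = (-c - 2) + 3*c = (-2 - c) + 3*c = -2 + 2*c)
H(y(R(a, 5), 5))² = (-2 + 2*(20 - 5))² = (-2 + 2*15)² = (-2 + 30)² = 28² = 784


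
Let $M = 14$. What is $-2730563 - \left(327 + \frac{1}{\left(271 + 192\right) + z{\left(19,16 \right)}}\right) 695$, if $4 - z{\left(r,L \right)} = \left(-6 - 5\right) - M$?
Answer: $- \frac{1455252071}{492} \approx -2.9578 \cdot 10^{6}$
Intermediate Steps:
$z{\left(r,L \right)} = 29$ ($z{\left(r,L \right)} = 4 - \left(\left(-6 - 5\right) - 14\right) = 4 - \left(-11 - 14\right) = 4 - -25 = 4 + 25 = 29$)
$-2730563 - \left(327 + \frac{1}{\left(271 + 192\right) + z{\left(19,16 \right)}}\right) 695 = -2730563 - \left(327 + \frac{1}{\left(271 + 192\right) + 29}\right) 695 = -2730563 - \left(327 + \frac{1}{463 + 29}\right) 695 = -2730563 - \left(327 + \frac{1}{492}\right) 695 = -2730563 - \frac{160885}{492} \cdot 695 = -2730563 - \frac{111815075}{492} = - \frac{1455252071}{492}$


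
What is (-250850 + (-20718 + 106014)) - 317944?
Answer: -483498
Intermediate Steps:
(-250850 + (-20718 + 106014)) - 317944 = (-250850 + 85296) - 317944 = -165554 - 317944 = -483498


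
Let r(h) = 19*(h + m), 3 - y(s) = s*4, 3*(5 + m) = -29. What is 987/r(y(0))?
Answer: -423/95 ≈ -4.4526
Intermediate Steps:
m = -44/3 (m = -5 + (⅓)*(-29) = -5 - 29/3 = -44/3 ≈ -14.667)
y(s) = 3 - 4*s (y(s) = 3 - s*4 = 3 - 4*s)
r(h) = -836/3 + 19*h (r(h) = 19*(h - 44/3) = 19*(-44/3 + h) = -836/3 + 19*h)
987/r(y(0)) = 987/(-836/3 + 19*(3 - 4*0)) = 987/(-836/3 + 19*(3 + 0)) = 987/(-836/3 + 19*3) = 987/(-836/3 + 57) = 987/(-665/3) = 987*(-3/665) = -423/95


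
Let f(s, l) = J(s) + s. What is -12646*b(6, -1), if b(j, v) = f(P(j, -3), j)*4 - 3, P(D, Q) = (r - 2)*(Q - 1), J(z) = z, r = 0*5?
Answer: -771406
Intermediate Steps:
r = 0
P(D, Q) = 2 - 2*Q (P(D, Q) = (0 - 2)*(Q - 1) = -2*(-1 + Q) = 2 - 2*Q)
f(s, l) = 2*s (f(s, l) = s + s = 2*s)
b(j, v) = 61 (b(j, v) = (2*(2 - 2*(-3)))*4 - 3 = (2*(2 + 6))*4 - 3 = (2*8)*4 - 3 = 16*4 - 3 = 64 - 3 = 61)
-12646*b(6, -1) = -12646*61 = -771406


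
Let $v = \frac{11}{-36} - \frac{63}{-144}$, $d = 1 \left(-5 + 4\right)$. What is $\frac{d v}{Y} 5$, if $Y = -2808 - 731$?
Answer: $\frac{95}{509616} \approx 0.00018641$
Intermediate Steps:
$d = -1$ ($d = 1 \left(-1\right) = -1$)
$Y = -3539$
$v = \frac{19}{144}$ ($v = 11 \left(- \frac{1}{36}\right) - - \frac{7}{16} = - \frac{11}{36} + \frac{7}{16} = \frac{19}{144} \approx 0.13194$)
$\frac{d v}{Y} 5 = \frac{\left(-1\right) \frac{19}{144}}{-3539} \cdot 5 = \left(- \frac{19}{144}\right) \left(- \frac{1}{3539}\right) 5 = \frac{19}{509616} \cdot 5 = \frac{95}{509616}$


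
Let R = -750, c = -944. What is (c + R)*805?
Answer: -1363670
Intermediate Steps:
(c + R)*805 = (-944 - 750)*805 = -1694*805 = -1363670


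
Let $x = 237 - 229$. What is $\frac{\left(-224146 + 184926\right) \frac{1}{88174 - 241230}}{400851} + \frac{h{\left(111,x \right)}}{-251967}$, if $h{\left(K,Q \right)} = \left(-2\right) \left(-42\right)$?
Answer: $- \frac{428645042447}{1288236943986696} \approx -0.00033274$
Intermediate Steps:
$x = 8$
$h{\left(K,Q \right)} = 84$
$\frac{\left(-224146 + 184926\right) \frac{1}{88174 - 241230}}{400851} + \frac{h{\left(111,x \right)}}{-251967} = \frac{\left(-224146 + 184926\right) \frac{1}{88174 - 241230}}{400851} + \frac{84}{-251967} = - \frac{39220}{-153056} \cdot \frac{1}{400851} + 84 \left(- \frac{1}{251967}\right) = \left(-39220\right) \left(- \frac{1}{153056}\right) \frac{1}{400851} - \frac{28}{83989} = \frac{9805}{38264} \cdot \frac{1}{400851} - \frac{28}{83989} = \frac{9805}{15338162664} - \frac{28}{83989} = - \frac{428645042447}{1288236943986696}$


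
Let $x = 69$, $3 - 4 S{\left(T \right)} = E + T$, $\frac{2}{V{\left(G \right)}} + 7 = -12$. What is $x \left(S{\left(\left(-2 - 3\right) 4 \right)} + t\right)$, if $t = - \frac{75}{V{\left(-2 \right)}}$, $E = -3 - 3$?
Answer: $\frac{198651}{4} \approx 49663.0$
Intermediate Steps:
$V{\left(G \right)} = - \frac{2}{19}$ ($V{\left(G \right)} = \frac{2}{-7 - 12} = \frac{2}{-19} = 2 \left(- \frac{1}{19}\right) = - \frac{2}{19}$)
$E = -6$
$S{\left(T \right)} = \frac{9}{4} - \frac{T}{4}$ ($S{\left(T \right)} = \frac{3}{4} - \frac{-6 + T}{4} = \frac{3}{4} - \left(- \frac{3}{2} + \frac{T}{4}\right) = \frac{9}{4} - \frac{T}{4}$)
$t = \frac{1425}{2}$ ($t = - \frac{75}{- \frac{2}{19}} = \left(-75\right) \left(- \frac{19}{2}\right) = \frac{1425}{2} \approx 712.5$)
$x \left(S{\left(\left(-2 - 3\right) 4 \right)} + t\right) = 69 \left(\left(\frac{9}{4} - \frac{\left(-2 - 3\right) 4}{4}\right) + \frac{1425}{2}\right) = 69 \left(\left(\frac{9}{4} - \frac{\left(-5\right) 4}{4}\right) + \frac{1425}{2}\right) = 69 \left(\left(\frac{9}{4} - -5\right) + \frac{1425}{2}\right) = 69 \left(\left(\frac{9}{4} + 5\right) + \frac{1425}{2}\right) = 69 \left(\frac{29}{4} + \frac{1425}{2}\right) = 69 \cdot \frac{2879}{4} = \frac{198651}{4}$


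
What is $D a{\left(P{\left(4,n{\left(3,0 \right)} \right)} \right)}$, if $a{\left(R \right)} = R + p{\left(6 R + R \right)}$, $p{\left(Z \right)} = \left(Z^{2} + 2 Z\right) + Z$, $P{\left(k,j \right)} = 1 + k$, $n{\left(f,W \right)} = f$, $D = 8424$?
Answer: $11246040$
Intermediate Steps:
$p{\left(Z \right)} = Z^{2} + 3 Z$
$a{\left(R \right)} = R + 7 R \left(3 + 7 R\right)$ ($a{\left(R \right)} = R + \left(6 R + R\right) \left(3 + \left(6 R + R\right)\right) = R + 7 R \left(3 + 7 R\right)$)
$D a{\left(P{\left(4,n{\left(3,0 \right)} \right)} \right)} = 8424 \left(1 + 4\right) \left(22 + 49 \left(1 + 4\right)\right) = 8424 \cdot 5 \left(22 + 49 \cdot 5\right) = 8424 \cdot 5 \left(22 + 245\right) = 8424 \cdot 5 \cdot 267 = 8424 \cdot 1335 = 11246040$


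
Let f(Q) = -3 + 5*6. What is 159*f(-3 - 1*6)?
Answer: 4293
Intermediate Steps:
f(Q) = 27 (f(Q) = -3 + 30 = 27)
159*f(-3 - 1*6) = 159*27 = 4293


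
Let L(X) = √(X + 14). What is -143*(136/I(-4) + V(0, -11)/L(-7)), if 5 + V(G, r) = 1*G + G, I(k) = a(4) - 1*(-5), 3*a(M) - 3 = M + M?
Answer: -2244 + 715*√7/7 ≈ -1973.8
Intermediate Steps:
a(M) = 1 + 2*M/3 (a(M) = 1 + (M + M)/3 = 1 + (2*M)/3 = 1 + 2*M/3)
I(k) = 26/3 (I(k) = (1 + (⅔)*4) - 1*(-5) = (1 + 8/3) + 5 = 11/3 + 5 = 26/3)
L(X) = √(14 + X)
V(G, r) = -5 + 2*G (V(G, r) = -5 + (1*G + G) = -5 + (G + G) = -5 + 2*G)
-143*(136/I(-4) + V(0, -11)/L(-7)) = -143*(136/(26/3) + (-5 + 2*0)/(√(14 - 7))) = -143*(136*(3/26) + (-5 + 0)/(√7)) = -143*(204/13 - 5*√7/7) = -2244 + 715*√7/7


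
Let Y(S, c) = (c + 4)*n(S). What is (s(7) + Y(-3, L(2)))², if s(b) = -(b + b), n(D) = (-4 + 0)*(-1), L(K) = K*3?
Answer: 676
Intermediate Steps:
L(K) = 3*K
n(D) = 4 (n(D) = -4*(-1) = 4)
Y(S, c) = 16 + 4*c (Y(S, c) = (c + 4)*4 = (4 + c)*4 = 16 + 4*c)
s(b) = -2*b
(s(7) + Y(-3, L(2)))² = (-2*7 + (16 + 4*(3*2)))² = (-14 + (16 + 4*6))² = (-14 + (16 + 24))² = (-14 + 40)² = 26² = 676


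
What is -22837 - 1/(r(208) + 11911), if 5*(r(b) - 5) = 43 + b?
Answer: -1366360552/59831 ≈ -22837.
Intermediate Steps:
r(b) = 68/5 + b/5 (r(b) = 5 + (43 + b)/5 = 5 + (43/5 + b/5) = 68/5 + b/5)
-22837 - 1/(r(208) + 11911) = -22837 - 1/((68/5 + (1/5)*208) + 11911) = -22837 - 1/((68/5 + 208/5) + 11911) = -22837 - 1/(276/5 + 11911) = -22837 - 1/59831/5 = -22837 - 1*5/59831 = -22837 - 5/59831 = -1366360552/59831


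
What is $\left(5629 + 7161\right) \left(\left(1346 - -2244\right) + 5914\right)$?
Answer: $121556160$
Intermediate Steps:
$\left(5629 + 7161\right) \left(\left(1346 - -2244\right) + 5914\right) = 12790 \left(\left(1346 + 2244\right) + 5914\right) = 12790 \left(3590 + 5914\right) = 12790 \cdot 9504 = 121556160$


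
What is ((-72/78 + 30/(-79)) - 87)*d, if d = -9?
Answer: 816183/1027 ≈ 794.73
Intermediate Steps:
((-72/78 + 30/(-79)) - 87)*d = ((-72/78 + 30/(-79)) - 87)*(-9) = ((-72*1/78 + 30*(-1/79)) - 87)*(-9) = ((-12/13 - 30/79) - 87)*(-9) = (-1338/1027 - 87)*(-9) = -90687/1027*(-9) = 816183/1027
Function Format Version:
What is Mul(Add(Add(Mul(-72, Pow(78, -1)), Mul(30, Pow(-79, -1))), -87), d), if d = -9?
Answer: Rational(816183, 1027) ≈ 794.73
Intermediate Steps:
Mul(Add(Add(Mul(-72, Pow(78, -1)), Mul(30, Pow(-79, -1))), -87), d) = Mul(Add(Add(Mul(-72, Pow(78, -1)), Mul(30, Pow(-79, -1))), -87), -9) = Mul(Add(Add(Mul(-72, Rational(1, 78)), Mul(30, Rational(-1, 79))), -87), -9) = Mul(Add(Add(Rational(-12, 13), Rational(-30, 79)), -87), -9) = Mul(Add(Rational(-1338, 1027), -87), -9) = Mul(Rational(-90687, 1027), -9) = Rational(816183, 1027)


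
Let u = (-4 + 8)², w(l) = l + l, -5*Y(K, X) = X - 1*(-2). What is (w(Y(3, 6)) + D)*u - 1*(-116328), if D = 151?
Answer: 593464/5 ≈ 1.1869e+5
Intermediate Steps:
Y(K, X) = -⅖ - X/5 (Y(K, X) = -(X - 1*(-2))/5 = -(X + 2)/5 = -(2 + X)/5 = -⅖ - X/5)
w(l) = 2*l
u = 16 (u = 4² = 16)
(w(Y(3, 6)) + D)*u - 1*(-116328) = (2*(-⅖ - ⅕*6) + 151)*16 - 1*(-116328) = (2*(-⅖ - 6/5) + 151)*16 + 116328 = (2*(-8/5) + 151)*16 + 116328 = (-16/5 + 151)*16 + 116328 = (739/5)*16 + 116328 = 11824/5 + 116328 = 593464/5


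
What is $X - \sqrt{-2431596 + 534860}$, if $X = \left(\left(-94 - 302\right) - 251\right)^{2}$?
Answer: $418609 - 4 i \sqrt{118546} \approx 4.1861 \cdot 10^{5} - 1377.2 i$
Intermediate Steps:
$X = 418609$ ($X = \left(-396 - 251\right)^{2} = \left(-647\right)^{2} = 418609$)
$X - \sqrt{-2431596 + 534860} = 418609 - \sqrt{-2431596 + 534860} = 418609 - \sqrt{-1896736} = 418609 - 4 i \sqrt{118546}$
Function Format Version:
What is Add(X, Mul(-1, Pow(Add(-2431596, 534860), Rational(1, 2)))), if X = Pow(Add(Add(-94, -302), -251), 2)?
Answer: Add(418609, Mul(-4, I, Pow(118546, Rational(1, 2)))) ≈ Add(4.1861e+5, Mul(-1377.2, I))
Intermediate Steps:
X = 418609 (X = Pow(Add(-396, -251), 2) = Pow(-647, 2) = 418609)
Add(X, Mul(-1, Pow(Add(-2431596, 534860), Rational(1, 2)))) = Add(418609, Mul(-1, Pow(Add(-2431596, 534860), Rational(1, 2)))) = Add(418609, Mul(-1, Pow(-1896736, Rational(1, 2)))) = Add(418609, Mul(-1, Mul(4, I, Pow(118546, Rational(1, 2))))) = Add(418609, Mul(-4, I, Pow(118546, Rational(1, 2))))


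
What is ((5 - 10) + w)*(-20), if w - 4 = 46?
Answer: -900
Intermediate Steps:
w = 50 (w = 4 + 46 = 50)
((5 - 10) + w)*(-20) = ((5 - 10) + 50)*(-20) = (-5 + 50)*(-20) = 45*(-20) = -900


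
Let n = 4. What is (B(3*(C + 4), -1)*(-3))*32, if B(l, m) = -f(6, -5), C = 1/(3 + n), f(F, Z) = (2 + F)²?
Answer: 6144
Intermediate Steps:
C = ⅐ (C = 1/(3 + 4) = 1/7 = ⅐ ≈ 0.14286)
B(l, m) = -64 (B(l, m) = -(2 + 6)² = -1*8² = -1*64 = -64)
(B(3*(C + 4), -1)*(-3))*32 = -64*(-3)*32 = 192*32 = 6144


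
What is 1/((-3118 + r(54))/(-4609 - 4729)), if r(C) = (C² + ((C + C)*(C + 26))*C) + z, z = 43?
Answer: -9338/466401 ≈ -0.020021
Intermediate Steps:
r(C) = 43 + C² + 2*C²*(26 + C) (r(C) = (C² + ((C + C)*(C + 26))*C) + 43 = (C² + ((2*C)*(26 + C))*C) + 43 = (C² + (2*C*(26 + C))*C) + 43 = (C² + 2*C²*(26 + C)) + 43 = 43 + C² + 2*C²*(26 + C))
1/((-3118 + r(54))/(-4609 - 4729)) = 1/((-3118 + (43 + 2*54³ + 53*54²))/(-4609 - 4729)) = 1/((-3118 + (43 + 2*157464 + 53*2916))/(-9338)) = 1/((-3118 + (43 + 314928 + 154548))*(-1/9338)) = 1/((-3118 + 469519)*(-1/9338)) = 1/(466401*(-1/9338)) = 1/(-466401/9338) = -9338/466401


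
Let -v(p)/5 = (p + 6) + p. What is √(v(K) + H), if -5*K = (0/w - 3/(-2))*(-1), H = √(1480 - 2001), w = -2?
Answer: √(-33 + I*√521) ≈ 1.8874 + 6.0467*I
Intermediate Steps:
H = I*√521 (H = √(-521) = I*√521 ≈ 22.825*I)
K = 3/10 (K = -(0/(-2) - 3/(-2))*(-1)/5 = -(0*(-½) - 3*(-½))*(-1)/5 = -(0 + 3/2)*(-1)/5 = -3*(-1)/10 = -⅕*(-3/2) = 3/10 ≈ 0.30000)
v(p) = -30 - 10*p (v(p) = -5*((p + 6) + p) = -5*((6 + p) + p) = -5*(6 + 2*p) = -30 - 10*p)
√(v(K) + H) = √((-30 - 10*3/10) + I*√521) = √((-30 - 3) + I*√521) = √(-33 + I*√521)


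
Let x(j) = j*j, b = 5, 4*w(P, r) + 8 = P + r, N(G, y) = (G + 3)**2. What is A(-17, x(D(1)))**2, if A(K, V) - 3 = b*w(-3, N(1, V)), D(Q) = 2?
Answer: 1369/16 ≈ 85.563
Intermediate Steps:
N(G, y) = (3 + G)**2
w(P, r) = -2 + P/4 + r/4 (w(P, r) = -2 + (P + r)/4 = -2 + (P/4 + r/4) = -2 + P/4 + r/4)
x(j) = j**2
A(K, V) = 37/4 (A(K, V) = 3 + 5*(-2 + (1/4)*(-3) + (3 + 1)**2/4) = 3 + 5*(-2 - 3/4 + (1/4)*4**2) = 3 + 5*(-2 - 3/4 + (1/4)*16) = 3 + 5*(-2 - 3/4 + 4) = 3 + 5*(5/4) = 3 + 25/4 = 37/4)
A(-17, x(D(1)))**2 = (37/4)**2 = 1369/16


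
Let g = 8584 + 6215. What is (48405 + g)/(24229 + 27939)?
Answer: 15801/13042 ≈ 1.2115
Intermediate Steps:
g = 14799
(48405 + g)/(24229 + 27939) = (48405 + 14799)/(24229 + 27939) = 63204/52168 = 63204*(1/52168) = 15801/13042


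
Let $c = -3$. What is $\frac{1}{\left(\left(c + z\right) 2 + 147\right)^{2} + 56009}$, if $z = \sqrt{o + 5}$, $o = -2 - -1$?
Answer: $\frac{1}{77034} \approx 1.2981 \cdot 10^{-5}$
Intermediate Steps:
$o = -1$ ($o = -2 + 1 = -1$)
$z = 2$ ($z = \sqrt{-1 + 5} = \sqrt{4} = 2$)
$\frac{1}{\left(\left(c + z\right) 2 + 147\right)^{2} + 56009} = \frac{1}{\left(\left(-3 + 2\right) 2 + 147\right)^{2} + 56009} = \frac{1}{\left(\left(-1\right) 2 + 147\right)^{2} + 56009} = \frac{1}{\left(-2 + 147\right)^{2} + 56009} = \frac{1}{145^{2} + 56009} = \frac{1}{21025 + 56009} = \frac{1}{77034}$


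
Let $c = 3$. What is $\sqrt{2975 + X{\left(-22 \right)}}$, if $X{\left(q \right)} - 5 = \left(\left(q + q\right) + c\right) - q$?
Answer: $3 \sqrt{329} \approx 54.415$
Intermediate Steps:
$X{\left(q \right)} = 8 + q$ ($X{\left(q \right)} = 5 + \left(\left(\left(q + q\right) + 3\right) - q\right) = 5 + \left(\left(2 q + 3\right) - q\right) = 5 + \left(\left(3 + 2 q\right) - q\right) = 5 + \left(3 + q\right) = 8 + q$)
$\sqrt{2975 + X{\left(-22 \right)}} = \sqrt{2975 + \left(8 - 22\right)} = \sqrt{2975 - 14} = \sqrt{2961} = 3 \sqrt{329}$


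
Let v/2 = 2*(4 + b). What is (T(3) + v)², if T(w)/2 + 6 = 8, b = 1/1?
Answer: 576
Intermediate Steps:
b = 1
T(w) = 4 (T(w) = -12 + 2*8 = -12 + 16 = 4)
v = 20 (v = 2*(2*(4 + 1)) = 2*(2*5) = 2*10 = 20)
(T(3) + v)² = (4 + 20)² = 24² = 576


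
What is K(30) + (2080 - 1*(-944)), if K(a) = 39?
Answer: 3063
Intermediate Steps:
K(30) + (2080 - 1*(-944)) = 39 + (2080 - 1*(-944)) = 39 + (2080 + 944) = 39 + 3024 = 3063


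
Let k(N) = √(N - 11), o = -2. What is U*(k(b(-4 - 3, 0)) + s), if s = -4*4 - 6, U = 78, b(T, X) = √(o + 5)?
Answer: -1716 + 78*I*√(11 - √3) ≈ -1716.0 + 237.46*I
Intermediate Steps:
b(T, X) = √3 (b(T, X) = √(-2 + 5) = √3)
k(N) = √(-11 + N)
s = -22 (s = -16 - 6 = -22)
U*(k(b(-4 - 3, 0)) + s) = 78*(√(-11 + √3) - 22) = 78*(-22 + √(-11 + √3)) = -1716 + 78*√(-11 + √3)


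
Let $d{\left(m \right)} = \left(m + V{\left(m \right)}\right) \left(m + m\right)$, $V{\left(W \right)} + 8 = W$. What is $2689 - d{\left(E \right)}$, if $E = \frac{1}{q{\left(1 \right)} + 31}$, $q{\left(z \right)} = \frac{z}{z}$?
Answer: $\frac{688511}{256} \approx 2689.5$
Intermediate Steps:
$q{\left(z \right)} = 1$
$E = \frac{1}{32}$ ($E = \frac{1}{1 + 31} = \frac{1}{32} \approx 0.03125$)
$V{\left(W \right)} = -8 + W$
$d{\left(m \right)} = 2 m \left(-8 + 2 m\right)$ ($d{\left(m \right)} = \left(m + \left(-8 + m\right)\right) \left(m + m\right) = \left(-8 + 2 m\right) 2 m = 2 m \left(-8 + 2 m\right)$)
$2689 - d{\left(E \right)} = 2689 - 4 \cdot \frac{1}{32} \left(-4 + \frac{1}{32}\right) = 2689 - 4 \cdot \frac{1}{32} \left(- \frac{127}{32}\right) = 2689 - - \frac{127}{256} = 2689 + \frac{127}{256} = \frac{688511}{256}$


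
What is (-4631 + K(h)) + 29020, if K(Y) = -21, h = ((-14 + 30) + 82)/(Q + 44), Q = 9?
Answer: 24368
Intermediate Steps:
h = 98/53 (h = ((-14 + 30) + 82)/(9 + 44) = (16 + 82)/53 = 98*(1/53) = 98/53 ≈ 1.8491)
(-4631 + K(h)) + 29020 = (-4631 - 21) + 29020 = -4652 + 29020 = 24368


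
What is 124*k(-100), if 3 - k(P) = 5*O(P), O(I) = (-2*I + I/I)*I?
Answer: 12462372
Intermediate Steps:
O(I) = I*(1 - 2*I) (O(I) = (-2*I + 1)*I = (1 - 2*I)*I = I*(1 - 2*I))
k(P) = 3 - 5*P*(1 - 2*P)
124*k(-100) = 124*(3 + 5*(-100)*(-1 + 2*(-100))) = 124*(3 + 5*(-100)*(-1 - 200)) = 124*(3 + 5*(-100)*(-201)) = 124*(3 + 100500) = 124*100503 = 12462372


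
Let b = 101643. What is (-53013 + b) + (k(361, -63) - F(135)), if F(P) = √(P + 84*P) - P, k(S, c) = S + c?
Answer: 49063 - 15*√51 ≈ 48956.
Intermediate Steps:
F(P) = -P + √85*√P (F(P) = √(85*P) - P = √85*√P - P = -P + √85*√P)
(-53013 + b) + (k(361, -63) - F(135)) = (-53013 + 101643) + ((361 - 63) - (-1*135 + √85*√135)) = 48630 + (298 - (-135 + √85*(3*√15))) = 48630 + (298 - (-135 + 15*√51)) = 48630 + (298 + (135 - 15*√51)) = 48630 + (433 - 15*√51) = 49063 - 15*√51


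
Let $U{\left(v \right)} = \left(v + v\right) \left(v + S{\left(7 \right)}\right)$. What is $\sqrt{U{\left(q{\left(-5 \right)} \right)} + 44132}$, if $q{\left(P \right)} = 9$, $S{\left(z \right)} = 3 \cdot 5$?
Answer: $2 \sqrt{11141} \approx 211.1$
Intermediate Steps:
$S{\left(z \right)} = 15$
$U{\left(v \right)} = 2 v \left(15 + v\right)$ ($U{\left(v \right)} = \left(v + v\right) \left(v + 15\right) = 2 v \left(15 + v\right)$)
$\sqrt{U{\left(q{\left(-5 \right)} \right)} + 44132} = \sqrt{2 \cdot 9 \left(15 + 9\right) + 44132} = \sqrt{2 \cdot 9 \cdot 24 + 44132} = \sqrt{432 + 44132} = \sqrt{44564} = 2 \sqrt{11141}$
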